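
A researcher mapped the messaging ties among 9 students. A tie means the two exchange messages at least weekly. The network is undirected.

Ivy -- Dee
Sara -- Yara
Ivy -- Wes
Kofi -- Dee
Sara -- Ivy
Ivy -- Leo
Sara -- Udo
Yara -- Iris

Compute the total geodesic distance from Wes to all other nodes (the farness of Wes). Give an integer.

20

Distances from Wes: Dee:2, Iris:4, Ivy:1, Kofi:3, Leo:2, Sara:2, Udo:3, Yara:3.
Sum = 2 + 4 + 1 + 3 + 2 + 2 + 3 + 3 = 20.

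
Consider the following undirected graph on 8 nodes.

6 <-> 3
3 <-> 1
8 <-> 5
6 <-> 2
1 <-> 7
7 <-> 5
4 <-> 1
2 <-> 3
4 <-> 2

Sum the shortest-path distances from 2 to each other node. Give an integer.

17

Distances from 2: 1:2, 3:1, 4:1, 5:4, 6:1, 7:3, 8:5.
Sum = 2 + 1 + 1 + 4 + 1 + 3 + 5 = 17.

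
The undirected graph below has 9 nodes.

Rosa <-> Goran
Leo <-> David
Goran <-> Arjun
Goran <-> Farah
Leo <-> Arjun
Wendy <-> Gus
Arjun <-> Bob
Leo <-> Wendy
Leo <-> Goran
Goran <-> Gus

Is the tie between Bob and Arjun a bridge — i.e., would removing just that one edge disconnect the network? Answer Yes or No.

Yes

Without the Bob–Arjun edge there is no alternate route between Bob and Arjun, so the network disconnects. It is a bridge.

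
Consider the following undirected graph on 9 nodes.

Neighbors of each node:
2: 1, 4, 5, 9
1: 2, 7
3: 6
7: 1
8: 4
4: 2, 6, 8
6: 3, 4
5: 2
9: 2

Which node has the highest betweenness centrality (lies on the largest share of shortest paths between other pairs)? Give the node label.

Unnormalized betweenness of each node: 1:7, 2:21, 3:0, 4:17, 5:0, 6:7, 7:0, 8:0, 9:0.
2 has the largest value, 21, making it the main broker — the node through which the most shortest paths run.

2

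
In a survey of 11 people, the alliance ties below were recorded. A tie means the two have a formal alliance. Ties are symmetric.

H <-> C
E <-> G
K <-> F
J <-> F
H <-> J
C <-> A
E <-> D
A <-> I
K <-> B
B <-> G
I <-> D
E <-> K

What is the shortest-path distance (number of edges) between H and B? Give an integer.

4

One shortest route is H – J – F – K – B, which uses 4 edges, and at distance 3 from H we only reach {I, K}, which does not include B. So d(H,B) = 4.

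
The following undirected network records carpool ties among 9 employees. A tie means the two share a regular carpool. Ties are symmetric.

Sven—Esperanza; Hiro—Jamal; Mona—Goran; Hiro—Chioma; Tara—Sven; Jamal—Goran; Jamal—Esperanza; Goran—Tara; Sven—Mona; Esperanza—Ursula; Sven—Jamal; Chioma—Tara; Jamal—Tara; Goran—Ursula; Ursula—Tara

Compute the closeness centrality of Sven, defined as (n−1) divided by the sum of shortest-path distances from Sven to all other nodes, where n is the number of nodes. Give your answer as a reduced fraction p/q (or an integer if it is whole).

Distances from Sven: Chioma:2, Esperanza:1, Goran:2, Hiro:2, Jamal:1, Mona:1, Tara:1, Ursula:2. Sum = 12.
n = 9, so closeness = 8/12 = 2/3.

2/3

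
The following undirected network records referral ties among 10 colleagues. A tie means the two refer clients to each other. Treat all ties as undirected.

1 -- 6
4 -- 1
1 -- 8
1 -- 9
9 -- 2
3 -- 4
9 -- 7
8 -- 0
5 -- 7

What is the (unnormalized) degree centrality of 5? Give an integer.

5 is directly tied to 7. That is 1 neighbor, so the degree of 5 is 1.

1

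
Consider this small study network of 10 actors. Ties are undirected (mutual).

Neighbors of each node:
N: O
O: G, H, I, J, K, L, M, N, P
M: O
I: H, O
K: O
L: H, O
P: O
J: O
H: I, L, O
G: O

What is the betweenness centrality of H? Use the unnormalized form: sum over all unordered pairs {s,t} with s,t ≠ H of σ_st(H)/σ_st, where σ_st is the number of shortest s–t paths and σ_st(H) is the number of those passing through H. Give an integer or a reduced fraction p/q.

1/2

Pairs whose geodesics pass through H — L–I: 1/2.
All other pairs contribute 0.
Summing the contributions gives betweenness(H) = 1/2.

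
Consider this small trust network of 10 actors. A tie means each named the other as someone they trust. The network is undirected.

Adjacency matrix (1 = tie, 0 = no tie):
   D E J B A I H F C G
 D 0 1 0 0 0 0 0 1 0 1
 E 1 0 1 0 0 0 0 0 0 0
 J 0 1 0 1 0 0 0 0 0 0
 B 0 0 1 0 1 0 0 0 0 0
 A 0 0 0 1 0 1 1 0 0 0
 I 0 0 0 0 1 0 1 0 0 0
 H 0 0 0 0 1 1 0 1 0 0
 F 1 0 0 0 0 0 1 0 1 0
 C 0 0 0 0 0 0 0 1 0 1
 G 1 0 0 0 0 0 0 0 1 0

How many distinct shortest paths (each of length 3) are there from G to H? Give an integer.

The shortest distance is 3. The length-3 paths are: G–C–F–H; G–D–F–H.
That gives 2 distinct shortest paths.

2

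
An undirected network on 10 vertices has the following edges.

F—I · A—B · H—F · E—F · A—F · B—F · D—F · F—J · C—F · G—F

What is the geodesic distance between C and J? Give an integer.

2

One shortest route is C – F – J, which uses 2 edges, and C and J are not directly tied, so nothing shorter exists. So d(C,J) = 2.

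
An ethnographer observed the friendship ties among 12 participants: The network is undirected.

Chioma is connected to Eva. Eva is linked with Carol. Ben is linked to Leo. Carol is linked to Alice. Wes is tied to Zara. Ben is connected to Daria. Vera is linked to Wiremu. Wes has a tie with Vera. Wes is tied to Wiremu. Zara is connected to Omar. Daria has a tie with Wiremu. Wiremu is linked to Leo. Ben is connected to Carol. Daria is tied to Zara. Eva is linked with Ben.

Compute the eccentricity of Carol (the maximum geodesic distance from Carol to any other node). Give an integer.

4

Distances from Carol: Alice:1, Ben:1, Chioma:2, Daria:2, Eva:1, Leo:2, Omar:4, Vera:4, Wes:4, Wiremu:3, Zara:3.
The largest is 4 (to Omar, Wes, and Vera), so the eccentricity of Carol is 4.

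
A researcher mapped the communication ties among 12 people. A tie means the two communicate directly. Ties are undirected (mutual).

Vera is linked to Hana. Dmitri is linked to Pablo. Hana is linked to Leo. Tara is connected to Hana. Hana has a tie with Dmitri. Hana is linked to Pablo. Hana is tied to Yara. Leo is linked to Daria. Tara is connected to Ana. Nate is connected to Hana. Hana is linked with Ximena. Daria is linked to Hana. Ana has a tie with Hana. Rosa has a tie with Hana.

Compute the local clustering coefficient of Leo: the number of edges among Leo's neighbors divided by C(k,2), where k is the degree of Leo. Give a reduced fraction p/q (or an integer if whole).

1

Leo's neighbors: Daria and Hana (k = 2).
Possible neighbor pairs: C(2,2) = 1. Edges among them: Daria–Hana → e = 1.
Clustering(Leo) = 1/1.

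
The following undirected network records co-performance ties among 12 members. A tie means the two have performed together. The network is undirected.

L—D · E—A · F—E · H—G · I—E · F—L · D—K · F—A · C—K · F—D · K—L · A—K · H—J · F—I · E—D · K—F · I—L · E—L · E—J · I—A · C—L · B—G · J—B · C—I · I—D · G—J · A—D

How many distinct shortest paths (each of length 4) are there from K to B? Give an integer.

The shortest distance is 4. The length-4 paths are: K–F–E–J–B; K–L–E–J–B; K–D–E–J–B; K–A–E–J–B.
That gives 4 distinct shortest paths.

4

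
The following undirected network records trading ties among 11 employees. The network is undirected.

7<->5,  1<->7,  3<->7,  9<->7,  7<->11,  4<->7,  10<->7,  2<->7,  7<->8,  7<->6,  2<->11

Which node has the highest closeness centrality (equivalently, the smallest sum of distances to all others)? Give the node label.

Farness (sum of distances to all others) for each node — 1:19, 2:18, 3:19, 4:19, 5:19, 6:19, 7:10, 8:19, 9:19, 10:19, 11:18.
The smallest farness is 10, for 7, so 7 has the highest closeness.

7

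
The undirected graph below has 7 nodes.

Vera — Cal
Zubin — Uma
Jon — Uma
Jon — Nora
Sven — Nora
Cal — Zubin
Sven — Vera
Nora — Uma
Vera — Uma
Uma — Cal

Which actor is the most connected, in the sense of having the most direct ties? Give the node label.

Uma

Degrees — Cal:3, Jon:2, Nora:3, Sven:2, Uma:5, Vera:3, Zubin:2.
The maximum is 5, attained only by Uma.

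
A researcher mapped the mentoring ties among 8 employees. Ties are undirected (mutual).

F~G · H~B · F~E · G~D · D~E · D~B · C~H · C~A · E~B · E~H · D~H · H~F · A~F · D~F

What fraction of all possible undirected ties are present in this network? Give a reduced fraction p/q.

1/2

There are 14 edges and 8 nodes, so the maximum possible is C(8,2) = 28.
Density = 14/28 = 1/2.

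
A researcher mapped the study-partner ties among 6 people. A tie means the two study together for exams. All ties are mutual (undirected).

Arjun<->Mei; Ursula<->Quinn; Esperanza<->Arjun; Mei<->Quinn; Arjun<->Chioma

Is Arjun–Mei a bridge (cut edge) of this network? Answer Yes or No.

Yes

Without the Arjun–Mei edge there is no alternate route between Arjun and Mei, so the network disconnects. It is a bridge.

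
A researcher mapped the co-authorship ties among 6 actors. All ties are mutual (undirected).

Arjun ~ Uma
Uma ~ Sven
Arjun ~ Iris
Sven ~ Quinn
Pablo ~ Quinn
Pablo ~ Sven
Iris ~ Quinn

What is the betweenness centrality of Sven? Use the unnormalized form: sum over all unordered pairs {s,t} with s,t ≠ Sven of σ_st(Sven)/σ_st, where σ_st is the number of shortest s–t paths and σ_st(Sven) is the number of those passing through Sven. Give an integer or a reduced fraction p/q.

5/2

Pairs whose geodesics pass through Sven — Pablo–Uma: 1; Pablo–Arjun: 1/2; Uma–Quinn: 1.
All other pairs contribute 0.
Summing the contributions gives betweenness(Sven) = 5/2.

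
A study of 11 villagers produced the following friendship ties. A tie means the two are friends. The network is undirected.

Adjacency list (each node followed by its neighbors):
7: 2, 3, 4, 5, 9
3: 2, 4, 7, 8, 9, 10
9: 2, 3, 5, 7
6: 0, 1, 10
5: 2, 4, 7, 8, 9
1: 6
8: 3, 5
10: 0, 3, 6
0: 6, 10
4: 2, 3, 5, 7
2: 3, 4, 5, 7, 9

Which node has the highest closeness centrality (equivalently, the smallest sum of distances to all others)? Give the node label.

Farness (sum of distances to all others) for each node — 0:25, 1:33, 2:19, 3:15, 4:20, 5:23, 6:24, 7:19, 8:22, 9:20, 10:18.
The smallest farness is 15, for 3, so 3 has the highest closeness.

3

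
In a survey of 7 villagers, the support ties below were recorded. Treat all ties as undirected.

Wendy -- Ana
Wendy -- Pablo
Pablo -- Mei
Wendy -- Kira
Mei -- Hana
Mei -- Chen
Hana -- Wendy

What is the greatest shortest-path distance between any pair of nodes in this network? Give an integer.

4

Eccentricity of each node (its greatest distance to any other): Ana:4, Chen:4, Hana:2, Kira:4, Mei:3, Pablo:2, Wendy:3.
The maximum eccentricity is 4, realized for instance by the pair Kira–Chen via Kira – Wendy – Hana – Mei – Chen. So the diameter is 4.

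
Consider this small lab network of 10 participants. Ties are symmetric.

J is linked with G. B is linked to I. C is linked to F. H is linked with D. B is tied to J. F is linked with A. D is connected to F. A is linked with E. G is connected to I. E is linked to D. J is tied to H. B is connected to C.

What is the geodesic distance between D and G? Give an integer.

One shortest route is D – H – J – G, which uses 3 edges, and at distance 2 from D we only reach {A, C, J}, which does not include G. So d(D,G) = 3.

3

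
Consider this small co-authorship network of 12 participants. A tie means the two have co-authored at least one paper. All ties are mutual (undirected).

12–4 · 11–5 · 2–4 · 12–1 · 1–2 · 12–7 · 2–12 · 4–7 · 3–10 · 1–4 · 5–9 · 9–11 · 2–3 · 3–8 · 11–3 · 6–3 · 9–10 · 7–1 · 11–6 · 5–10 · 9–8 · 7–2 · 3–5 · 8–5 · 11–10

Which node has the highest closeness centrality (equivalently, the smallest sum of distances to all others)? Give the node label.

3

Farness (sum of distances to all others) for each node — 1:25, 2:18, 3:16, 4:25, 5:21, 6:24, 7:25, 8:23, 9:27, 10:22, 11:21, 12:25.
The smallest farness is 16, for 3, so 3 has the highest closeness.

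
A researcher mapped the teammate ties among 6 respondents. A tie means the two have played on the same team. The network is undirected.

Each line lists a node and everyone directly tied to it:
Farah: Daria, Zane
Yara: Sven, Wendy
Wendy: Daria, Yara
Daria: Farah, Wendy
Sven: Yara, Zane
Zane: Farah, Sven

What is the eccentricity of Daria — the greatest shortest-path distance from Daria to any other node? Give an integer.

Distances from Daria: Farah:1, Sven:3, Wendy:1, Yara:2, Zane:2.
The largest is 3 (to Sven), so the eccentricity of Daria is 3.

3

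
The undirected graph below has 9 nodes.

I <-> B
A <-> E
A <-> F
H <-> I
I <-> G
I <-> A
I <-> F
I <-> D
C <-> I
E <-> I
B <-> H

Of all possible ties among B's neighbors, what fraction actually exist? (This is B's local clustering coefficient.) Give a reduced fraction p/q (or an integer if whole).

1

B's neighbors: H and I (k = 2).
Possible neighbor pairs: C(2,2) = 1. Edges among them: H–I → e = 1.
Clustering(B) = 1/1.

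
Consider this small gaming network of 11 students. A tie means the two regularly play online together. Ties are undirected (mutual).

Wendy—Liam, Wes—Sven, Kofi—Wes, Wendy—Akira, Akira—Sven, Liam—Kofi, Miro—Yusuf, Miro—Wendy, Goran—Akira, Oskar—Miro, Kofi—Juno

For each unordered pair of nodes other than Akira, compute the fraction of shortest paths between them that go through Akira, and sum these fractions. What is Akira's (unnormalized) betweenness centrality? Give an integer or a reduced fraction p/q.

Pairs whose geodesics pass through Akira — Oskar–Sven: 1; Oskar–Goran: 1; Oskar–Wes: 1/2; Sven–Wendy: 1; Sven–Goran: 1; Sven–Yusuf: 1; Sven–Liam: 1/2; Sven–Miro: 1; Wendy–Goran: 1; Wendy–Wes: 1/2; Juno–Goran: 2/2; Goran–Wes: 1; Goran–Kofi: 2/2; Goran–Yusuf: 1 … (+4 more pairs).
All other pairs contribute 0.
Summing the contributions gives betweenness(Akira) = 31/2.

31/2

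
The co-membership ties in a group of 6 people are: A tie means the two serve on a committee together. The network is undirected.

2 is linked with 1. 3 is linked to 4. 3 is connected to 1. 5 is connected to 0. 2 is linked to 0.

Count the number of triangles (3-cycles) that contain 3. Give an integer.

3's neighbors are 1 and 4, but none of them are tied to each other, so no triangle contains 3.

0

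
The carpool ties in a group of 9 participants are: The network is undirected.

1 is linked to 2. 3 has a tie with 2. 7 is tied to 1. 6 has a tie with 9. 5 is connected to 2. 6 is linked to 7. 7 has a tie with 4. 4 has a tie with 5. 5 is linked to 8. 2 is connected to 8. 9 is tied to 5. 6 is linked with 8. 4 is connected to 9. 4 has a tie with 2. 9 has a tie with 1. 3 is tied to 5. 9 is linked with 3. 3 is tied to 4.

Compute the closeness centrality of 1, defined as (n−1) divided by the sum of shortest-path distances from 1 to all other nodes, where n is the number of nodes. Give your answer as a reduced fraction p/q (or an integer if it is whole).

8/13

Distances from 1: 2:1, 3:2, 4:2, 5:2, 6:2, 7:1, 8:2, 9:1. Sum = 13.
n = 9, so closeness = 8/13.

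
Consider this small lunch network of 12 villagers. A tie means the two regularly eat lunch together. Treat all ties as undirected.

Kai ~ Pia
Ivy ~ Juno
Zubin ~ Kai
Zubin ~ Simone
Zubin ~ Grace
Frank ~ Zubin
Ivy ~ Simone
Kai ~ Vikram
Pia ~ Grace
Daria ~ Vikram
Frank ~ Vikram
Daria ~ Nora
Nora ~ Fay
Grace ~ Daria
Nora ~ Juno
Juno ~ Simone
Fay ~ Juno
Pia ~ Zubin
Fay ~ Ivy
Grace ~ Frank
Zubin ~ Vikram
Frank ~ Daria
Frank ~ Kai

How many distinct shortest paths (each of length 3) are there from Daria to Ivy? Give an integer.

The shortest distance is 3. The length-3 paths are: Daria–Nora–Juno–Ivy; Daria–Nora–Fay–Ivy.
That gives 2 distinct shortest paths.

2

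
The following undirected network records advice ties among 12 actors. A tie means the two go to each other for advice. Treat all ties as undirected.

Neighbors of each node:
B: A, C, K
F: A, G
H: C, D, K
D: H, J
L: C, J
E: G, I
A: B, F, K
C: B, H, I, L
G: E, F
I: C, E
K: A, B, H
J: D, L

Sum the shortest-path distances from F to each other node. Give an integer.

30

Distances from F: A:1, B:2, C:3, D:4, E:2, G:1, H:3, I:3, J:5, K:2, L:4.
Sum = 1 + 2 + 3 + 4 + 2 + 1 + 3 + 3 + 5 + 2 + 4 = 30.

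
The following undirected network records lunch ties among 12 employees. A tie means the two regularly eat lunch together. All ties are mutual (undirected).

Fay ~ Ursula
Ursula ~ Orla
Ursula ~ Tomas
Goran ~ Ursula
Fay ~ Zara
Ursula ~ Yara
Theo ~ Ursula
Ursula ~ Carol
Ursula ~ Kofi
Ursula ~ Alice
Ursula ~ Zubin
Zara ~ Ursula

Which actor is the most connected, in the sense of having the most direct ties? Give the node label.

Degrees — Alice:1, Carol:1, Fay:2, Goran:1, Kofi:1, Orla:1, Theo:1, Tomas:1, Ursula:11, Yara:1, Zara:2, Zubin:1.
The maximum is 11, attained only by Ursula.

Ursula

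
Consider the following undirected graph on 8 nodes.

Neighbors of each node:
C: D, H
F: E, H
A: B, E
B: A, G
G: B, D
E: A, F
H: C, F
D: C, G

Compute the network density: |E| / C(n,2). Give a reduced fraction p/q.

There are 8 edges and 8 nodes, so the maximum possible is C(8,2) = 28.
Density = 8/28 = 2/7.

2/7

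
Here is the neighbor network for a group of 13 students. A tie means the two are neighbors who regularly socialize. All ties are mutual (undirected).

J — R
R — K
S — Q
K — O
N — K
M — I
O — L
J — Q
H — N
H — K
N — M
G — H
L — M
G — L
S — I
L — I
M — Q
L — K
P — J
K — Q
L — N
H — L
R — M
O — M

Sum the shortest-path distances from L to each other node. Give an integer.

20

Distances from L: G:1, H:1, I:1, J:3, K:1, M:1, N:1, O:1, P:4, Q:2, R:2, S:2.
Sum = 1 + 1 + 1 + 3 + 1 + 1 + 1 + 1 + 4 + 2 + 2 + 2 = 20.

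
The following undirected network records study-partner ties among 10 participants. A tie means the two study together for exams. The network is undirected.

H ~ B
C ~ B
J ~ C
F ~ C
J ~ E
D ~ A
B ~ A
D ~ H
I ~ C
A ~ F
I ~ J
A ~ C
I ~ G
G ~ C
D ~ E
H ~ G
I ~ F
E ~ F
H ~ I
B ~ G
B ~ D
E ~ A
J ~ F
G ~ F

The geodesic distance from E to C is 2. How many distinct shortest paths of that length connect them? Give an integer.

3

The shortest distance is 2. The length-2 paths are: E–F–C; E–J–C; E–A–C.
That gives 3 distinct shortest paths.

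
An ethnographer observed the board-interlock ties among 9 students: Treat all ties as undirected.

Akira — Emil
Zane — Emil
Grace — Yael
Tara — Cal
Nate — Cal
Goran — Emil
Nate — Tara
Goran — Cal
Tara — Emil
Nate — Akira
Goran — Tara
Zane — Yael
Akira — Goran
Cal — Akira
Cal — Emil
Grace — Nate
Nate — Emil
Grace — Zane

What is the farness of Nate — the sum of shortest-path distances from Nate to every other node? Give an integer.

Distances from Nate: Akira:1, Cal:1, Emil:1, Goran:2, Grace:1, Tara:1, Yael:2, Zane:2.
Sum = 1 + 1 + 1 + 2 + 1 + 1 + 2 + 2 = 11.

11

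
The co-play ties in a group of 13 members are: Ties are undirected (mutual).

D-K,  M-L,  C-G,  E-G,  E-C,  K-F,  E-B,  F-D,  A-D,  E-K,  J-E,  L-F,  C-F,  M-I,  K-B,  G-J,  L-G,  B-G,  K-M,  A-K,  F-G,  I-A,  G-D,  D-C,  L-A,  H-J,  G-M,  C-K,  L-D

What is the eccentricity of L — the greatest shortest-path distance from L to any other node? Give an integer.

3

Distances from L: A:1, B:2, C:2, D:1, E:2, F:1, G:1, H:3, I:2, J:2, K:2, M:1.
The largest is 3 (to H), so the eccentricity of L is 3.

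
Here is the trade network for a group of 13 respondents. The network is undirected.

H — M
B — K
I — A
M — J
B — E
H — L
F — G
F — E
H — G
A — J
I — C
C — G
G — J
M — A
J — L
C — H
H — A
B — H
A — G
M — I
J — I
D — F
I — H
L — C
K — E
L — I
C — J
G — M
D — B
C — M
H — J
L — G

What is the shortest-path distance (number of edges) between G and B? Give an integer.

2

One shortest route is G – H – B, which uses 2 edges, and G and B are not directly tied, so nothing shorter exists. So d(G,B) = 2.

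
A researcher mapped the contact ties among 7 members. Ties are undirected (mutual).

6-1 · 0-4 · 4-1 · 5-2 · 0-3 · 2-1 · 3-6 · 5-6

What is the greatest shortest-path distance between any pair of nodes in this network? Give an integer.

Eccentricity of each node (its greatest distance to any other): 0:3, 1:2, 2:3, 3:3, 4:3, 5:3, 6:2.
The maximum eccentricity is 3, realized for instance by the pair 3–2 via 3 – 6 – 1 – 2. So the diameter is 3.

3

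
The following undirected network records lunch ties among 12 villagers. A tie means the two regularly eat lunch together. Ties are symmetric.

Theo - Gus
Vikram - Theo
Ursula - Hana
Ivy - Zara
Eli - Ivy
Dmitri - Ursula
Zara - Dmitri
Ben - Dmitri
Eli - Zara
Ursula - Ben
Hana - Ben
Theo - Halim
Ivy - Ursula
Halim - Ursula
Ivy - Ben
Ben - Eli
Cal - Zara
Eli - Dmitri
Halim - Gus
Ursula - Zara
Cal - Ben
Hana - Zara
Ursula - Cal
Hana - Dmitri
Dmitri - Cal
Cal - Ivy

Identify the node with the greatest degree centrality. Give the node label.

Ursula

Degrees — Ben:6, Cal:5, Dmitri:6, Eli:4, Gus:2, Halim:3, Hana:4, Ivy:5, Theo:3, Ursula:7, Vikram:1, Zara:6.
The maximum is 7, attained only by Ursula.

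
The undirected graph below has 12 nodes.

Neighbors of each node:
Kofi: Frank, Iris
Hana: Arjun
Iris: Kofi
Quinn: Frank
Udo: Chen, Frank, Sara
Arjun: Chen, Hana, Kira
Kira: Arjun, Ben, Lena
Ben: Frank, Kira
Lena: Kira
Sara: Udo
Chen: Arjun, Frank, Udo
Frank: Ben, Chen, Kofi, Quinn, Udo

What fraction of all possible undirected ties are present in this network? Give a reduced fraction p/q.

There are 13 edges and 12 nodes, so the maximum possible is C(12,2) = 66.
Density = 13/66.

13/66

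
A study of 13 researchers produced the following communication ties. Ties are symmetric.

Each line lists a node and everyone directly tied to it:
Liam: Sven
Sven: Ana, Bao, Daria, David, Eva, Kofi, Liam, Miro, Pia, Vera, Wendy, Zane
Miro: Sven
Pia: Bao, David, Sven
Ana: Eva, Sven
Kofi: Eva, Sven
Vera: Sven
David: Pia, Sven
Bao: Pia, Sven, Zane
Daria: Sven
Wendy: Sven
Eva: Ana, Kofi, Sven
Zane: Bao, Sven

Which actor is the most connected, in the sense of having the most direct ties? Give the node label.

Sven

Degrees — Ana:2, Bao:3, Daria:1, David:2, Eva:3, Kofi:2, Liam:1, Miro:1, Pia:3, Sven:12, Vera:1, Wendy:1, Zane:2.
The maximum is 12, attained only by Sven.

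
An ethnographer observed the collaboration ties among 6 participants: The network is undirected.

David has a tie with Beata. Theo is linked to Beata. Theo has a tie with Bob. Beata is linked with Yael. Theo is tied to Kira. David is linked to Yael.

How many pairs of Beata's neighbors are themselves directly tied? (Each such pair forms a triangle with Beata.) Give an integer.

Beata's neighbors: David, Theo, and Yael.
Neighbor pairs that are themselves tied: Beata–David–Yael. Each forms one triangle with Beata, for 1 in total.

1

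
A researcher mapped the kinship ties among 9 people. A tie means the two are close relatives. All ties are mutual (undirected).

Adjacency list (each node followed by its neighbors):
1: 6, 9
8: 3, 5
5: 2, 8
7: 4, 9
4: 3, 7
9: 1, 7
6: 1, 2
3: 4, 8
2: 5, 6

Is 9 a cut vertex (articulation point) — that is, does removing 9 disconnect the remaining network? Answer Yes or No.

No

Even without 9, every remaining node can still reach every other (the residual graph is connected), so 9 is not a cut vertex.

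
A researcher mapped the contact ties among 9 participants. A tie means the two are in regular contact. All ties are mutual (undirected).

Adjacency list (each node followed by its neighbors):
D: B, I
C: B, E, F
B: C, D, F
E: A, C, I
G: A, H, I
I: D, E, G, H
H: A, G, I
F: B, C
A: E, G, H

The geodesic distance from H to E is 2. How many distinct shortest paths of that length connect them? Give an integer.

The shortest distance is 2. The length-2 paths are: H–A–E; H–I–E.
That gives 2 distinct shortest paths.

2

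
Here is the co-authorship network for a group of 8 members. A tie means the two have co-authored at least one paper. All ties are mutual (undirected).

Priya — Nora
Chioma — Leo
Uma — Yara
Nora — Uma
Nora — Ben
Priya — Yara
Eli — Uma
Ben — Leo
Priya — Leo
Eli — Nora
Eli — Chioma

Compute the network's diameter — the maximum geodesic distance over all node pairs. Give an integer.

Eccentricity of each node (its greatest distance to any other): Ben:3, Chioma:3, Eli:2, Leo:3, Nora:2, Priya:2, Uma:3, Yara:3.
The maximum eccentricity is 3, realized for instance by the pair Ben–Yara via Ben – Nora – Uma – Yara. So the diameter is 3.

3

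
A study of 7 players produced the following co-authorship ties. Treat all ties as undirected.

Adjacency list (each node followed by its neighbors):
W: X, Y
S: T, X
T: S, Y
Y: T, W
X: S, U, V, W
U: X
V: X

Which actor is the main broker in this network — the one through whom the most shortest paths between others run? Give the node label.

Unnormalized betweenness of each node: S:3, T:1, U:0, V:0, W:3, X:10, Y:1.
X has the largest value, 10, making it the main broker — the node through which the most shortest paths run.

X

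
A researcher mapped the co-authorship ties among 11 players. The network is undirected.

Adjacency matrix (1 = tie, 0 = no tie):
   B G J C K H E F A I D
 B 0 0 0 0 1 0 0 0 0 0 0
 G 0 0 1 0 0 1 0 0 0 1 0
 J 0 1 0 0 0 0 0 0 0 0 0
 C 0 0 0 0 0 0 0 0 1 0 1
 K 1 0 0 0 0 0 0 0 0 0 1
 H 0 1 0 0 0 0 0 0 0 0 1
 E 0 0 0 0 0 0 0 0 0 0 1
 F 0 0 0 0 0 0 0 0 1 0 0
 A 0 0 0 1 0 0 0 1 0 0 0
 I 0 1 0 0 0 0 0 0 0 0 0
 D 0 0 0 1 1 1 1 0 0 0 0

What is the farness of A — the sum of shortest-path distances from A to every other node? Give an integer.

Distances from A: B:4, C:1, D:2, E:3, F:1, G:4, H:3, I:5, J:5, K:3.
Sum = 4 + 1 + 2 + 3 + 1 + 4 + 3 + 5 + 5 + 3 = 31.

31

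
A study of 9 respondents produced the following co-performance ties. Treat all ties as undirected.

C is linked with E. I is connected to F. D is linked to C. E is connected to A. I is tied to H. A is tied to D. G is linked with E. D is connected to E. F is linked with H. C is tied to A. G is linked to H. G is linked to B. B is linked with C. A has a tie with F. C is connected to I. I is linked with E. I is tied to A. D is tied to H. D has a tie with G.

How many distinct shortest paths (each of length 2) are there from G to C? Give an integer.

3

The shortest distance is 2. The length-2 paths are: G–E–C; G–D–C; G–B–C.
That gives 3 distinct shortest paths.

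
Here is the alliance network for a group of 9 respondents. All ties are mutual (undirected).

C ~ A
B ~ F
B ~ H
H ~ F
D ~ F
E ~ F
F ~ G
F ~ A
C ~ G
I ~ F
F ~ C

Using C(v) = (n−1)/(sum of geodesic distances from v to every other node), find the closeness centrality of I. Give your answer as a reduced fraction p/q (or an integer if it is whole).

8/15

Distances from I: A:2, B:2, C:2, D:2, E:2, F:1, G:2, H:2. Sum = 15.
n = 9, so closeness = 8/15.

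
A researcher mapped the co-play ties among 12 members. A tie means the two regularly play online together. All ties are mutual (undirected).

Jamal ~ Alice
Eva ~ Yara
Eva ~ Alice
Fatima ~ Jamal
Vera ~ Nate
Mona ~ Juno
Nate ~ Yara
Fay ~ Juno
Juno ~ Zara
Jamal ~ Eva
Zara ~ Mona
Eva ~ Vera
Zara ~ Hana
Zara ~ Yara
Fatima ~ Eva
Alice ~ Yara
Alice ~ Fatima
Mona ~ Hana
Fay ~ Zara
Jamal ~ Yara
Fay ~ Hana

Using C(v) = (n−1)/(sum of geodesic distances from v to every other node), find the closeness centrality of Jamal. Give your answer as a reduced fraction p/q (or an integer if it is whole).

Distances from Jamal: Alice:1, Eva:1, Fatima:1, Fay:3, Hana:3, Juno:3, Mona:3, Nate:2, Vera:2, Yara:1, Zara:2. Sum = 22.
n = 12, so closeness = 11/22 = 1/2.

1/2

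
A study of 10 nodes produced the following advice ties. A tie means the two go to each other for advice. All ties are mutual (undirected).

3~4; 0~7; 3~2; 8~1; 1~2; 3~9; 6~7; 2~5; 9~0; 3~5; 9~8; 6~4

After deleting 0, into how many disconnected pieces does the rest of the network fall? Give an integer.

0's neighbors (7 and 9) remain reachable from one another through other ties, so the rest of the network stays in one piece.

1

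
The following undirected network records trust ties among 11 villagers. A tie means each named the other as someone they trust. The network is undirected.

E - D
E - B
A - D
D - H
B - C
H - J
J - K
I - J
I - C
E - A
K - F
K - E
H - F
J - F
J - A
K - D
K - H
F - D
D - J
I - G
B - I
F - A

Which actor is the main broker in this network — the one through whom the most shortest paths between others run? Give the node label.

Unnormalized betweenness of each node: A:11/12, B:9/2, C:0, D:7/3, E:37/6, F:7/12, G:0, H:0, I:181/12, J:44/3, K:7/4.
I has the largest value, 181/12, making it the main broker — the node through which the most shortest paths run.

I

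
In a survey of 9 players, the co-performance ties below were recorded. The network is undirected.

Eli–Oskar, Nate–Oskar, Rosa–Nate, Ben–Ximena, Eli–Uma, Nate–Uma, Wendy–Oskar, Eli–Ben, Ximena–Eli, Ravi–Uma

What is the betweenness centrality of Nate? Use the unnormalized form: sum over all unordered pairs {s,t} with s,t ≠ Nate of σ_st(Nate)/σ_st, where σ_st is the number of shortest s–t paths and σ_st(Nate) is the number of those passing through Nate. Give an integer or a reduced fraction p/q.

9

Pairs whose geodesics pass through Nate — Oskar–Ravi: 1/2; Oskar–Rosa: 1; Oskar–Uma: 1/2; Ben–Rosa: 2/2; Ximena–Rosa: 2/2; Eli–Rosa: 2/2; Ravi–Wendy: 1/2; Ravi–Rosa: 1; Wendy–Rosa: 1; Wendy–Uma: 1/2; Rosa–Uma: 1.
All other pairs contribute 0.
Summing the contributions gives betweenness(Nate) = 9.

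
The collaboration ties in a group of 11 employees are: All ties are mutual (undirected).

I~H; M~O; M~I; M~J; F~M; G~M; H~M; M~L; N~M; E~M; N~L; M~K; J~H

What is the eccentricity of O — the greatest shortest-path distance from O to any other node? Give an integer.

2

Distances from O: E:2, F:2, G:2, H:2, I:2, J:2, K:2, L:2, M:1, N:2.
The largest is 2 (to H, N, L, F, J, E, G, I, and K), so the eccentricity of O is 2.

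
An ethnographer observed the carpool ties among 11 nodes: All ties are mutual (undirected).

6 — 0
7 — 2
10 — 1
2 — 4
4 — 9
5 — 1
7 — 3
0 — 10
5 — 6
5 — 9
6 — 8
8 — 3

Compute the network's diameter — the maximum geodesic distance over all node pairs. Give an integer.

5

Eccentricity of each node (its greatest distance to any other): 0:5, 1:5, 2:5, 3:4, 4:4, 5:4, 6:4, 7:5, 8:4, 9:4, 10:5.
The maximum eccentricity is 5, realized for instance by the pair 7–1 via 7 – 3 – 8 – 6 – 5 – 1. So the diameter is 5.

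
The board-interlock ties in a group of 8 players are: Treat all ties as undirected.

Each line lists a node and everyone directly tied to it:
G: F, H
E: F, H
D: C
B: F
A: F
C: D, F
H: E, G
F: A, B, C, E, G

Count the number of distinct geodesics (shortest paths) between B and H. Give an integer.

The shortest distance is 3. The length-3 paths are: B–F–G–H; B–F–E–H.
That gives 2 distinct shortest paths.

2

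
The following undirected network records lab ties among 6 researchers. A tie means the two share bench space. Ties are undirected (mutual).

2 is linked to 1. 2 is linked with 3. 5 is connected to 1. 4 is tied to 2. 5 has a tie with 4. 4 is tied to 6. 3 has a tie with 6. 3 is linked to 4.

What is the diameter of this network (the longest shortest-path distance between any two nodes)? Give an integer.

3

Eccentricity of each node (its greatest distance to any other): 1:3, 2:2, 3:2, 4:2, 5:2, 6:3.
The maximum eccentricity is 3, realized for instance by the pair 1–6 via 1 – 2 – 3 – 6. So the diameter is 3.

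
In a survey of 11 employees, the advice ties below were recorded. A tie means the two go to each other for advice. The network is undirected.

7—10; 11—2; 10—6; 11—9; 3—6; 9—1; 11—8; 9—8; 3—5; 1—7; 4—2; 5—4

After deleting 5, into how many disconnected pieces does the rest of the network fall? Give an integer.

1

5's neighbors (3 and 4) remain reachable from one another through other ties, so the rest of the network stays in one piece.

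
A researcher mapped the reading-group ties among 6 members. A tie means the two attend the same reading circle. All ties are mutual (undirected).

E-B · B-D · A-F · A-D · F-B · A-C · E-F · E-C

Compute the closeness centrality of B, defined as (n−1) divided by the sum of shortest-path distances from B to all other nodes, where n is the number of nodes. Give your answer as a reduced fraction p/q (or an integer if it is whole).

Distances from B: A:2, C:2, D:1, E:1, F:1. Sum = 7.
n = 6, so closeness = 5/7.

5/7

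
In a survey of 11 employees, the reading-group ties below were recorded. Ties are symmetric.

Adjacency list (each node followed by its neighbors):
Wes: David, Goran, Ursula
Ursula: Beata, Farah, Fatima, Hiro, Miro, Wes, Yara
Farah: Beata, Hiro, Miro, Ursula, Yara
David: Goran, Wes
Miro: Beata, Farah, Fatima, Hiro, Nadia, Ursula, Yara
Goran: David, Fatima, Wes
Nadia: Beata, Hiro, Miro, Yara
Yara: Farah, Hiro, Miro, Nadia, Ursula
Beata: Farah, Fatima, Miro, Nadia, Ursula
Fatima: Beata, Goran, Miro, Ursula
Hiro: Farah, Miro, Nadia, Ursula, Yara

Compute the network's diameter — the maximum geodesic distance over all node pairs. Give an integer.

Eccentricity of each node (its greatest distance to any other): Beata:3, David:4, Farah:3, Fatima:2, Goran:3, Hiro:3, Miro:3, Nadia:4, Ursula:2, Wes:3, Yara:3.
The maximum eccentricity is 4, realized for instance by the pair David–Nadia via David – Wes – Ursula – Yara – Nadia. So the diameter is 4.

4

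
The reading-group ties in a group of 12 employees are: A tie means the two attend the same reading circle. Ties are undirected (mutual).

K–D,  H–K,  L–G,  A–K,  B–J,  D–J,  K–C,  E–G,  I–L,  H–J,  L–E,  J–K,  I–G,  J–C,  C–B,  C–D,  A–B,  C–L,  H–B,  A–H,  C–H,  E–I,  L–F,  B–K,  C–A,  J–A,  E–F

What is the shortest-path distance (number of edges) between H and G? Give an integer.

One shortest route is H – C – L – G, which uses 3 edges, and at distance 2 from H we only reach {D, L}, which does not include G. So d(H,G) = 3.

3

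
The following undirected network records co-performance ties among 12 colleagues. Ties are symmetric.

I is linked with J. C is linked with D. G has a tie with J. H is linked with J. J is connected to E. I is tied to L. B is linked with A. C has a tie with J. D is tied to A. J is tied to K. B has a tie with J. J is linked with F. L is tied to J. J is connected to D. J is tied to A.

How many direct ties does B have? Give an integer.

2

B is directly tied to A and J. That is 2 neighbors, so the degree of B is 2.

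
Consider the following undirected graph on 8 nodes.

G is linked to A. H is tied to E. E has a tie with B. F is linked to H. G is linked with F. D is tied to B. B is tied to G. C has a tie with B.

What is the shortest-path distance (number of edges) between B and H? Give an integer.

One shortest route is B – E – H, which uses 2 edges, and B and H are not directly tied, so nothing shorter exists. So d(B,H) = 2.

2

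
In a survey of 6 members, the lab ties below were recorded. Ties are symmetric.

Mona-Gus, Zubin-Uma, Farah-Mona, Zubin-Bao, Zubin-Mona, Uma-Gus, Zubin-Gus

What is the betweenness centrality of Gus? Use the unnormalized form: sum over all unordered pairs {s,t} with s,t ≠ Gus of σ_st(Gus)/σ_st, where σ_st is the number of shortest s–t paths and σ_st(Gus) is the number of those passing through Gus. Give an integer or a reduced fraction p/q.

1

Pairs whose geodesics pass through Gus — Farah–Uma: 1/2; Uma–Mona: 1/2.
All other pairs contribute 0.
Summing the contributions gives betweenness(Gus) = 1.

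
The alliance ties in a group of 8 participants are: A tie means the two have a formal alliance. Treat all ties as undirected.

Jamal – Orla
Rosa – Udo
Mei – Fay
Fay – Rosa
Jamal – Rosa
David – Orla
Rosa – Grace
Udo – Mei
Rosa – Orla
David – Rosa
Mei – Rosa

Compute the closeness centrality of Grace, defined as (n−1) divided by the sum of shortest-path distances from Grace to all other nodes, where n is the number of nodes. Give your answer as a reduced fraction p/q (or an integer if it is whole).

7/13

Distances from Grace: David:2, Fay:2, Jamal:2, Mei:2, Orla:2, Rosa:1, Udo:2. Sum = 13.
n = 8, so closeness = 7/13.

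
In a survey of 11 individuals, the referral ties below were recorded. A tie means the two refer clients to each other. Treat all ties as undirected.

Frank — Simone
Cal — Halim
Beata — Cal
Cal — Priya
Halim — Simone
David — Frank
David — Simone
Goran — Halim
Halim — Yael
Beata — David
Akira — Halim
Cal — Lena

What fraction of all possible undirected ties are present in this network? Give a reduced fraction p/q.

12/55

There are 12 edges and 11 nodes, so the maximum possible is C(11,2) = 55.
Density = 12/55.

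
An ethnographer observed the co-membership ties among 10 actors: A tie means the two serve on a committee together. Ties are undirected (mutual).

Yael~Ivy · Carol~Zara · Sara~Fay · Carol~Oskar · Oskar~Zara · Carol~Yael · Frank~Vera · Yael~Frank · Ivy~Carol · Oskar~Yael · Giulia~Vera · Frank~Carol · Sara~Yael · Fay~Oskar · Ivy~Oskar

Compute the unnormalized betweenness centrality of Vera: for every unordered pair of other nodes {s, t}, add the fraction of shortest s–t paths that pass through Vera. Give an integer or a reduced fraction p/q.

Pairs whose geodesics pass through Vera — Yael–Giulia: 1; Sara–Giulia: 1; Oskar–Giulia: 2/2; Carol–Giulia: 1; Ivy–Giulia: 2/2; Frank–Giulia: 1; Giulia–Zara: 1; Giulia–Fay: 3/3.
All other pairs contribute 0.
Summing the contributions gives betweenness(Vera) = 8.

8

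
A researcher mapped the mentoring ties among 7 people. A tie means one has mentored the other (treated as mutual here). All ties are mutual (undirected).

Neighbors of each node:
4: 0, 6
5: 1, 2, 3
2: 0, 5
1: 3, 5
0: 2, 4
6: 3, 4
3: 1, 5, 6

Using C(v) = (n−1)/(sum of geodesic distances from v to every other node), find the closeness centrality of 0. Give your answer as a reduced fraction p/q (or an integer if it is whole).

1/2

Distances from 0: 1:3, 2:1, 3:3, 4:1, 5:2, 6:2. Sum = 12.
n = 7, so closeness = 6/12 = 1/2.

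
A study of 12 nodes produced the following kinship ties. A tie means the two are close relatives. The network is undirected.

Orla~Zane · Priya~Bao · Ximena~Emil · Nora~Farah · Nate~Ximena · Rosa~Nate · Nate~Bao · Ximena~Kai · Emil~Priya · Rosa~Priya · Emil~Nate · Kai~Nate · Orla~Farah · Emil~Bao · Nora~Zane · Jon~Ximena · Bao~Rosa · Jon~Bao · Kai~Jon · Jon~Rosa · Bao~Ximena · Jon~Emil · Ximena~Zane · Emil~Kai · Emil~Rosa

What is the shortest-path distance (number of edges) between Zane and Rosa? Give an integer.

One shortest route is Zane – Ximena – Jon – Rosa, which uses 3 edges, and at distance 2 from Zane we only reach {Bao, Emil, Farah, Jon, Kai, Nate}, which does not include Rosa. So d(Zane,Rosa) = 3.

3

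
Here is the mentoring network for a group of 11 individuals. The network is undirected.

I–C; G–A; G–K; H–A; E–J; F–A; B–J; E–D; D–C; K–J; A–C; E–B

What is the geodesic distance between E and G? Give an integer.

One shortest route is E – J – K – G, which uses 3 edges, and at distance 2 from E we only reach {C, K}, which does not include G. So d(E,G) = 3.

3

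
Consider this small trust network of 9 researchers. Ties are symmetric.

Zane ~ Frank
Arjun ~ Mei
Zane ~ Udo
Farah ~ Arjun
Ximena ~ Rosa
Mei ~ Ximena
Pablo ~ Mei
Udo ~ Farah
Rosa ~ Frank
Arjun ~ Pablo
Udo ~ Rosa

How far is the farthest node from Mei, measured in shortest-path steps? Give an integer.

4

Distances from Mei: Arjun:1, Farah:2, Frank:3, Pablo:1, Rosa:2, Udo:3, Ximena:1, Zane:4.
The largest is 4 (to Zane), so the eccentricity of Mei is 4.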